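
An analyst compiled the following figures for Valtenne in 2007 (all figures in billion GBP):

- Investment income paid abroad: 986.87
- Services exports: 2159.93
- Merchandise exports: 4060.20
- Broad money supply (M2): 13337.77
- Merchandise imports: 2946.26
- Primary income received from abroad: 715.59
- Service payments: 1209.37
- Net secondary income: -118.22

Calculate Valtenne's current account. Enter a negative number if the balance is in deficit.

1675.00

Goods balance = 4060.20 - 2946.26 = 1113.94
Services balance = 2159.93 - 1209.37 = 950.56
Trade balance (goods + services) = 1113.94 + 950.56 = 2064.50
Net primary income = 715.59 - 986.87 = -271.28
Net secondary income = -118.22
Current account = 2064.50 + (-271.28) + (-118.22) = 1675.00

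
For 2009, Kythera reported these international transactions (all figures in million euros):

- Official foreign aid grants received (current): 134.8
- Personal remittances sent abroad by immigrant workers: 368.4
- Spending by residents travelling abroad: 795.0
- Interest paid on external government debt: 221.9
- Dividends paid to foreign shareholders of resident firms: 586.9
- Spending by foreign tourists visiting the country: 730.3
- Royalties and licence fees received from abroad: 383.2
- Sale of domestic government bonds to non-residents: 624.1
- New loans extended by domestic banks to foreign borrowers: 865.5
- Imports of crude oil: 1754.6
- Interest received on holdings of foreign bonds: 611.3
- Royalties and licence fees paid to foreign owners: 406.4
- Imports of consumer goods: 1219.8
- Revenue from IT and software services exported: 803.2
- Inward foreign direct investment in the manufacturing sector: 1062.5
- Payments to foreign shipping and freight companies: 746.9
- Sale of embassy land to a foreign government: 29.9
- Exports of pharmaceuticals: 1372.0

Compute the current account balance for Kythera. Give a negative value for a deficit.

-2065.1

Goods: -1219.8 - 1754.6 + 1372.0 = -1602.4
Services: -795.0 + 803.2 + 383.2 - 406.4 - 746.9 + 730.3 = -31.6
Primary income: -221.9 - 586.9 + 611.3 = -197.5
Secondary income: 134.8 - 368.4 = -233.6
Current account = (-1602.4) + (-31.6) + (-197.5) + (-233.6) = -2065.1
(Excluded from the current account — financial account: sale of domestic government bonds to non-residents 624.1, new loans extended by domestic banks to foreign borrowers 865.5, inward foreign direct investment in the manufacturing sector 1062.5; capital account: sale of embassy land to a foreign government 29.9.)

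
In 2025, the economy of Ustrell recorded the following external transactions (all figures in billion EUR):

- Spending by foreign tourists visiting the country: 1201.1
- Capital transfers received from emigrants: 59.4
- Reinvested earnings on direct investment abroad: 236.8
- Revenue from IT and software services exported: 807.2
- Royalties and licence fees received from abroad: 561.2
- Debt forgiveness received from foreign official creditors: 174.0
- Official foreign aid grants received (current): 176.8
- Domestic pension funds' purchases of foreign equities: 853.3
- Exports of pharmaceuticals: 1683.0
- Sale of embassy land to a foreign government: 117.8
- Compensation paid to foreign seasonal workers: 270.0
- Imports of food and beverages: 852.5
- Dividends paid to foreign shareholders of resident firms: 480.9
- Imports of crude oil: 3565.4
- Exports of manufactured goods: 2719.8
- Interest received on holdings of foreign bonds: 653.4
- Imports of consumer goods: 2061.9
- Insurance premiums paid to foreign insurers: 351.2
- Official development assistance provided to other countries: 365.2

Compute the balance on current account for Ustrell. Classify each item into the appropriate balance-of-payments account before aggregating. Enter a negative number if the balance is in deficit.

92.2

Goods: -3565.4 + 2719.8 - 852.5 - 2061.9 + 1683.0 = -2077.0
Services: 561.2 + 807.2 + 1201.1 - 351.2 = 2218.3
Primary income: -270.0 - 480.9 + 653.4 + 236.8 = 139.3
Secondary income: 176.8 - 365.2 = -188.4
Current account = (-2077.0) + 2218.3 + 139.3 + (-188.4) = 92.2
(Excluded from the current account — capital account: capital transfers received from emigrants 59.4, debt forgiveness received from foreign official creditors 174.0, sale of embassy land to a foreign government 117.8; financial account: domestic pension funds' purchases of foreign equities 853.3.)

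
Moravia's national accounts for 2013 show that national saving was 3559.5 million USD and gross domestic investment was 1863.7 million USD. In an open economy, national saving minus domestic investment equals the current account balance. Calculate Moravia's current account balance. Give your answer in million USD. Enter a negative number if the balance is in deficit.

1695.8

CA = S - I = 3559.5 - 1863.7 = 1695.8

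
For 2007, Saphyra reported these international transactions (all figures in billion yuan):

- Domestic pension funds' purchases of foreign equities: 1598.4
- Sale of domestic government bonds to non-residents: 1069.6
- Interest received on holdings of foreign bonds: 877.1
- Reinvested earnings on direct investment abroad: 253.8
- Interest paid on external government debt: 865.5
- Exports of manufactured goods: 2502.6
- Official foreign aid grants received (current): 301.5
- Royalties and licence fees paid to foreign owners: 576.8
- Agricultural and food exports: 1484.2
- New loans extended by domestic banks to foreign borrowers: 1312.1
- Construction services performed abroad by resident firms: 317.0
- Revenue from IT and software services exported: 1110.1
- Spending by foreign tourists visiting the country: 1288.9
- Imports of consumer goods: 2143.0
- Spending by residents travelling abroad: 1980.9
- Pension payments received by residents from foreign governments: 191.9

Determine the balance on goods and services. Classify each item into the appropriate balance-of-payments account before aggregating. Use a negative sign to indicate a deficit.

2002.1

Goods: -2143.0 + 2502.6 + 1484.2 = 1843.8
Services: 317.0 - 576.8 + 1288.9 + 1110.1 - 1980.9 = 158.3
Trade balance = 1843.8 + 158.3 = 2002.1
(Excluded from the trade balance — financial account: domestic pension funds' purchases of foreign equities 1598.4, sale of domestic government bonds to non-residents 1069.6, new loans extended by domestic banks to foreign borrowers 1312.1; primary income: interest received on holdings of foreign bonds 877.1, reinvested earnings on direct investment abroad 253.8, interest paid on external government debt 865.5; secondary income: official foreign aid grants received (current) 301.5, pension payments received by residents from foreign governments 191.9.)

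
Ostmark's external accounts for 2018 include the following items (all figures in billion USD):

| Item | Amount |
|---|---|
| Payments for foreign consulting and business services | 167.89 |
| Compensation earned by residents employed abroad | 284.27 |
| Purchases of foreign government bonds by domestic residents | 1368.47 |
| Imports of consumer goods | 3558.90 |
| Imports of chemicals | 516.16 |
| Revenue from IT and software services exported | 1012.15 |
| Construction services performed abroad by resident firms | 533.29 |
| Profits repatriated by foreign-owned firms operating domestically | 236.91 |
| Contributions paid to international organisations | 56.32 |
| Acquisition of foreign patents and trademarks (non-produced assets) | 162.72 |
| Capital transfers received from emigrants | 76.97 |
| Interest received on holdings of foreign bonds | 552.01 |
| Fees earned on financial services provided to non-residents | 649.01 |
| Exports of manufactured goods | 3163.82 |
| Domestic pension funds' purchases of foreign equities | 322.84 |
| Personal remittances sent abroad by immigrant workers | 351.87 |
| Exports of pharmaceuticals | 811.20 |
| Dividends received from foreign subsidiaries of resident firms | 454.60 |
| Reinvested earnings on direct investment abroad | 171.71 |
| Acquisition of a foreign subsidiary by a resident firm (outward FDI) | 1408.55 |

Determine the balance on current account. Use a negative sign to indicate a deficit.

2744.01

Goods: -3558.90 - 516.16 + 3163.82 + 811.20 = -100.04
Services: 649.01 + 1012.15 + 533.29 - 167.89 = 2026.56
Primary income: 552.01 + 284.27 + 454.60 + 171.71 - 236.91 = 1225.68
Secondary income: -56.32 - 351.87 = -408.19
Current account = (-100.04) + 2026.56 + 1225.68 + (-408.19) = 2744.01
(Excluded from the current account — financial account: purchases of foreign government bonds by domestic residents 1368.47, domestic pension funds' purchases of foreign equities 322.84, acquisition of a foreign subsidiary by a resident firm (outward FDI) 1408.55; capital account: acquisition of foreign patents and trademarks (non-produced assets) 162.72, capital transfers received from emigrants 76.97.)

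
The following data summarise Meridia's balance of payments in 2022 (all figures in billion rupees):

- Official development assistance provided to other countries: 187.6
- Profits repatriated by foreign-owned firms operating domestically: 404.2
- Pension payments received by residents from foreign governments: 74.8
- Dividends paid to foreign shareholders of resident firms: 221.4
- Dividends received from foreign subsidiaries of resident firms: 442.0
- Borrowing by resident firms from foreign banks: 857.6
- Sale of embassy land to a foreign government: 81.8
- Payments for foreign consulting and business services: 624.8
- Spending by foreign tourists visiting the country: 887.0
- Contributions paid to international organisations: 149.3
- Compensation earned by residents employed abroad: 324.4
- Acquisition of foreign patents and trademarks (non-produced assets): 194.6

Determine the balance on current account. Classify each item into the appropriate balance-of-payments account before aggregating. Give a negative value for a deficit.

Services: 887.0 - 624.8 = 262.2
Primary income: 324.4 - 404.2 - 221.4 + 442.0 = 140.8
Secondary income: 74.8 - 149.3 - 187.6 = -262.1
Current account = 262.2 + 140.8 + (-262.1) = 140.9
(Excluded from the current account — financial account: borrowing by resident firms from foreign banks 857.6; capital account: sale of embassy land to a foreign government 81.8, acquisition of foreign patents and trademarks (non-produced assets) 194.6.)

140.9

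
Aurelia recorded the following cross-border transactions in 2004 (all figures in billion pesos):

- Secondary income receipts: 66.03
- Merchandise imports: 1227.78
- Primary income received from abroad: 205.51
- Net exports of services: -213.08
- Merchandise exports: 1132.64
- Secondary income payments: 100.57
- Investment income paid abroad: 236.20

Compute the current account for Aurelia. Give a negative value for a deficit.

-373.45

Goods balance = 1132.64 - 1227.78 = -95.14
Services balance = -213.08
Trade balance (goods + services) = -95.14 + (-213.08) = -308.22
Net primary income = 205.51 - 236.20 = -30.69
Net secondary income = 66.03 - 100.57 = -34.54
Current account = -308.22 + (-30.69) + (-34.54) = -373.45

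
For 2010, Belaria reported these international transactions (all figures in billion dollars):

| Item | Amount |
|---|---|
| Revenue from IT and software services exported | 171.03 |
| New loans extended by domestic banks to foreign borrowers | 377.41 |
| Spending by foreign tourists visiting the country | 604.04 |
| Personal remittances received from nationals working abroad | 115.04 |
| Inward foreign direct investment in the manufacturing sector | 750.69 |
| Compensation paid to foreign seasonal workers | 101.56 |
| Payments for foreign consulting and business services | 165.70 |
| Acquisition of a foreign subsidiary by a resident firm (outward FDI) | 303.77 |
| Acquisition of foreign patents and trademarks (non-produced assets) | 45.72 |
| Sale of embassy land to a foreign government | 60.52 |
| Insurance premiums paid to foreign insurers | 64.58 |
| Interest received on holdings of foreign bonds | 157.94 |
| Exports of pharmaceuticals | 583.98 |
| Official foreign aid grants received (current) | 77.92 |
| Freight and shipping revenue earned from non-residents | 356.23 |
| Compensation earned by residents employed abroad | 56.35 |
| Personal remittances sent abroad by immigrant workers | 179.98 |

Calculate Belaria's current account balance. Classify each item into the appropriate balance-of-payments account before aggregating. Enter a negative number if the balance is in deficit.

Goods: 583.98
Services: 356.23 + 171.03 - 64.58 - 165.70 + 604.04 = 901.02
Primary income: 157.94 + 56.35 - 101.56 = 112.73
Secondary income: 77.92 - 179.98 + 115.04 = 12.98
Current account = 583.98 + 901.02 + 112.73 + 12.98 = 1610.71
(Excluded from the current account — financial account: new loans extended by domestic banks to foreign borrowers 377.41, inward foreign direct investment in the manufacturing sector 750.69, acquisition of a foreign subsidiary by a resident firm (outward FDI) 303.77; capital account: acquisition of foreign patents and trademarks (non-produced assets) 45.72, sale of embassy land to a foreign government 60.52.)

1610.71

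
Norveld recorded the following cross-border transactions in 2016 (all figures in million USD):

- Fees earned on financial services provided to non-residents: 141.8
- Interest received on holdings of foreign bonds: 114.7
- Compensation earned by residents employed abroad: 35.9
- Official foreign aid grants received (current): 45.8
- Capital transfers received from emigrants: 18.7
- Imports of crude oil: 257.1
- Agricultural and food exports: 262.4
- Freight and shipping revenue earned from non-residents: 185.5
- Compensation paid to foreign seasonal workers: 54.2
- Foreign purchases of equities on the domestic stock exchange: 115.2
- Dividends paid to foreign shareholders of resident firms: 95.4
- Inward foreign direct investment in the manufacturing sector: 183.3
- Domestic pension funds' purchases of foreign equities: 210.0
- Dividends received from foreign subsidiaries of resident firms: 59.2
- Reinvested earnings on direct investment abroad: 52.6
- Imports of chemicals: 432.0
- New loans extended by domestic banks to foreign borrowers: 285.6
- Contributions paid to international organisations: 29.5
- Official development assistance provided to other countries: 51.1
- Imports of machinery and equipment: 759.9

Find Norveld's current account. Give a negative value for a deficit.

Goods: -432.0 - 759.9 - 257.1 + 262.4 = -1186.6
Services: 185.5 + 141.8 = 327.3
Primary income: 35.9 - 54.2 + 59.2 - 95.4 + 114.7 + 52.6 = 112.8
Secondary income: 45.8 - 29.5 - 51.1 = -34.8
Current account = (-1186.6) + 327.3 + 112.8 + (-34.8) = -781.3
(Excluded from the current account — capital account: capital transfers received from emigrants 18.7; financial account: foreign purchases of equities on the domestic stock exchange 115.2, inward foreign direct investment in the manufacturing sector 183.3, domestic pension funds' purchases of foreign equities 210.0, new loans extended by domestic banks to foreign borrowers 285.6.)

-781.3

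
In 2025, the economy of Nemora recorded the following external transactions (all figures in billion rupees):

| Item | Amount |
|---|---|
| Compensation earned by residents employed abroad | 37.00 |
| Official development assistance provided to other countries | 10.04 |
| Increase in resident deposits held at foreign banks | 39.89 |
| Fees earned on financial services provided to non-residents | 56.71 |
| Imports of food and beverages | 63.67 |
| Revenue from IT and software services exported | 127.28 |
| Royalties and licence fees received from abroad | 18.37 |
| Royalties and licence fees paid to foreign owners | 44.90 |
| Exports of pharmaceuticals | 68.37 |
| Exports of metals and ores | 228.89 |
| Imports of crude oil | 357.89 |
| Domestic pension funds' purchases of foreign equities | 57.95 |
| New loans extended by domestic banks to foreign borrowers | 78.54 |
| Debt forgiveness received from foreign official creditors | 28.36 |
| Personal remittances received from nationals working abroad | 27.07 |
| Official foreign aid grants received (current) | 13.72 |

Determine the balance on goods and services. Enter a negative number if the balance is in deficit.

Goods: 68.37 - 357.89 + 228.89 - 63.67 = -124.30
Services: 127.28 + 56.71 - 44.90 + 18.37 = 157.46
Trade balance = -124.30 + 157.46 = 33.16
(Excluded from the trade balance — primary income: compensation earned by residents employed abroad 37.00; secondary income: official development assistance provided to other countries 10.04, personal remittances received from nationals working abroad 27.07, official foreign aid grants received (current) 13.72; financial account: increase in resident deposits held at foreign banks 39.89, domestic pension funds' purchases of foreign equities 57.95, new loans extended by domestic banks to foreign borrowers 78.54; capital account: debt forgiveness received from foreign official creditors 28.36.)

33.16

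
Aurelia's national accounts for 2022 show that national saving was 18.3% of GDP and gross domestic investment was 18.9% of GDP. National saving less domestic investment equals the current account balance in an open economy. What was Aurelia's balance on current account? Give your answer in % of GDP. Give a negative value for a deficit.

CA = S - I = 18.3 - 18.9 = -0.6

-0.6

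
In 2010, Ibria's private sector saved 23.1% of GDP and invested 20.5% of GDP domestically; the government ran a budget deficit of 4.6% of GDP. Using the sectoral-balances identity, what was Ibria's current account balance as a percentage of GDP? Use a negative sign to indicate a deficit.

By the sectoral-balances identity, CA = (S_private - I) + (T - G).
Private balance = 23.1 - 20.5 = 2.6
Government balance (T - G) = -4.6
CA = 2.6 + (-4.6) = -2.0

-2.0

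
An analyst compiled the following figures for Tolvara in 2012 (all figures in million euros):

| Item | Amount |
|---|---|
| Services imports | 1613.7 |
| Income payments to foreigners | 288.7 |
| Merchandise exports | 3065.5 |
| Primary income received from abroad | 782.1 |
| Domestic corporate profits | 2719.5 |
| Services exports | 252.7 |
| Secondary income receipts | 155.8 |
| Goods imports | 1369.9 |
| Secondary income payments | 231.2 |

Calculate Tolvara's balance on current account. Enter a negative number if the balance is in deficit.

Goods balance = 3065.5 - 1369.9 = 1695.6
Services balance = 252.7 - 1613.7 = -1361.0
Trade balance (goods + services) = 1695.6 + (-1361.0) = 334.6
Net primary income = 782.1 - 288.7 = 493.4
Net secondary income = 155.8 - 231.2 = -75.4
Current account = 334.6 + 493.4 + (-75.4) = 752.6

752.6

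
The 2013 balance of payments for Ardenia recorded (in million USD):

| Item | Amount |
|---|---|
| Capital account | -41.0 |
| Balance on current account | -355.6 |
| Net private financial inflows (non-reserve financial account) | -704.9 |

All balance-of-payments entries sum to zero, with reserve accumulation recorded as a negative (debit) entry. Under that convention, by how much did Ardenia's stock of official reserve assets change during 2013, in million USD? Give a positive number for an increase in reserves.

-1101.5

Official reserve transactions balance = -((-355.6) + (-41.0) + (-704.9)) = 1101.5
An accumulation of reserves is recorded as a debit (negative entry), so the change in the stock of reserves is the negative of that balance.
Change in official reserves = -(1101.5) = -1101.5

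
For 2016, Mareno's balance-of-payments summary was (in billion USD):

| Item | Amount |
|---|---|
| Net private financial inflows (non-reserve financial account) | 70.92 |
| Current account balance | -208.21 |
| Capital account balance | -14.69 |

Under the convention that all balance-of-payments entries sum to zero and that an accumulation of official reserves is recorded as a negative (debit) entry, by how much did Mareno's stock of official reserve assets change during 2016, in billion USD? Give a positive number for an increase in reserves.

Official reserve transactions balance = -((-208.21) + (-14.69) + 70.92) = 151.98
An accumulation of reserves is recorded as a debit (negative entry), so the change in the stock of reserves is the negative of that balance.
Change in official reserves = -(151.98) = -151.98

-151.98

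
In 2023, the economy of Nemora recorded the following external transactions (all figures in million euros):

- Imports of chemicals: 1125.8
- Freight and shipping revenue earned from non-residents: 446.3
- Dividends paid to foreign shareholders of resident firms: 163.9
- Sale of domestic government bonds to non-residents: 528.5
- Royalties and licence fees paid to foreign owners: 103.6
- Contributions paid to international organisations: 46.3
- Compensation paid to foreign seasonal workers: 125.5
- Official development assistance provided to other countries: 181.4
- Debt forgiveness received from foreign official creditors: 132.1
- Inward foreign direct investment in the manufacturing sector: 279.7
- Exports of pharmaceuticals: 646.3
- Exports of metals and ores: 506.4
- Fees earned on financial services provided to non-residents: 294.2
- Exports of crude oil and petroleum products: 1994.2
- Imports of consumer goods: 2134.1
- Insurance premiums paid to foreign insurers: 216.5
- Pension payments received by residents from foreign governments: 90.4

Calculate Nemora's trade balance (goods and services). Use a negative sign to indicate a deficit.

Goods: 506.4 + 1994.2 - 1125.8 - 2134.1 + 646.3 = -113.0
Services: -216.5 + 294.2 + 446.3 - 103.6 = 420.4
Trade balance = -113.0 + 420.4 = 307.4
(Excluded from the trade balance — primary income: dividends paid to foreign shareholders of resident firms 163.9, compensation paid to foreign seasonal workers 125.5; financial account: sale of domestic government bonds to non-residents 528.5, inward foreign direct investment in the manufacturing sector 279.7; secondary income: contributions paid to international organisations 46.3, official development assistance provided to other countries 181.4, pension payments received by residents from foreign governments 90.4; capital account: debt forgiveness received from foreign official creditors 132.1.)

307.4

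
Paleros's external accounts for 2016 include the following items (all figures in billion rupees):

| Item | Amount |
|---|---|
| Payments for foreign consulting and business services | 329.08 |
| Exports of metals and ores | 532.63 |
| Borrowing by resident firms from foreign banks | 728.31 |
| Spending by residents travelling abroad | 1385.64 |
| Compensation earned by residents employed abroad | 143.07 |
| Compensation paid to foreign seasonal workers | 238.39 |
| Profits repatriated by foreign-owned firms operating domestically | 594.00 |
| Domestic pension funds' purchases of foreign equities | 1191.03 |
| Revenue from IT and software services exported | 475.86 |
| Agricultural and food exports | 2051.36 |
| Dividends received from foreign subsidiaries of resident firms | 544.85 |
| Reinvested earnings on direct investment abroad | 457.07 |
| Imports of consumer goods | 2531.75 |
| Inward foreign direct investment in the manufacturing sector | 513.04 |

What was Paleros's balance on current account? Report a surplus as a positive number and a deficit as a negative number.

Goods: 2051.36 + 532.63 - 2531.75 = 52.24
Services: -329.08 + 475.86 - 1385.64 = -1238.86
Primary income: -238.39 + 544.85 + 143.07 + 457.07 - 594.00 = 312.60
Current account = 52.24 + (-1238.86) + 312.60 = -874.02
(Excluded from the current account — financial account: borrowing by resident firms from foreign banks 728.31, domestic pension funds' purchases of foreign equities 1191.03, inward foreign direct investment in the manufacturing sector 513.04.)

-874.02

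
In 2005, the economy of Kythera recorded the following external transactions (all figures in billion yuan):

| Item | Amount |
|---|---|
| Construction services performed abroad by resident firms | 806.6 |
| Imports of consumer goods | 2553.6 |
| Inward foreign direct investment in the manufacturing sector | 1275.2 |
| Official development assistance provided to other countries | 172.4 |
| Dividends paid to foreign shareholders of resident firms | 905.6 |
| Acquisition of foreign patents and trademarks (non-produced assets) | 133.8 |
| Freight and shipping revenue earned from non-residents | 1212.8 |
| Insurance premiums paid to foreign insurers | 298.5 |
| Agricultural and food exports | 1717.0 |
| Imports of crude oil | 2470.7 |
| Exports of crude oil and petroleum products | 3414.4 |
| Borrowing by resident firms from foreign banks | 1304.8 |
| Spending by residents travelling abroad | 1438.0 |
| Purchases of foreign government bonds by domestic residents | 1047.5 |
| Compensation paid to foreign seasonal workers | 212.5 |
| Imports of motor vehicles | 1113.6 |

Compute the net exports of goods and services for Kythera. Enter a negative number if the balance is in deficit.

Goods: -1113.6 - 2470.7 + 1717.0 - 2553.6 + 3414.4 = -1006.5
Services: 806.6 - 298.5 - 1438.0 + 1212.8 = 282.9
Trade balance = -1006.5 + 282.9 = -723.6
(Excluded from the trade balance — financial account: inward foreign direct investment in the manufacturing sector 1275.2, borrowing by resident firms from foreign banks 1304.8, purchases of foreign government bonds by domestic residents 1047.5; secondary income: official development assistance provided to other countries 172.4; primary income: dividends paid to foreign shareholders of resident firms 905.6, compensation paid to foreign seasonal workers 212.5; capital account: acquisition of foreign patents and trademarks (non-produced assets) 133.8.)

-723.6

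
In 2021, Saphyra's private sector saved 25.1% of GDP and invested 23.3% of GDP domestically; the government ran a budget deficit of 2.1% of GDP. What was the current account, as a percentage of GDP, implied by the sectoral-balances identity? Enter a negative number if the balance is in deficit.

By the sectoral-balances identity, CA = (S_private - I) + (T - G).
Private balance = 25.1 - 23.3 = 1.8
Government balance (T - G) = -2.1
CA = 1.8 + (-2.1) = -0.3

-0.3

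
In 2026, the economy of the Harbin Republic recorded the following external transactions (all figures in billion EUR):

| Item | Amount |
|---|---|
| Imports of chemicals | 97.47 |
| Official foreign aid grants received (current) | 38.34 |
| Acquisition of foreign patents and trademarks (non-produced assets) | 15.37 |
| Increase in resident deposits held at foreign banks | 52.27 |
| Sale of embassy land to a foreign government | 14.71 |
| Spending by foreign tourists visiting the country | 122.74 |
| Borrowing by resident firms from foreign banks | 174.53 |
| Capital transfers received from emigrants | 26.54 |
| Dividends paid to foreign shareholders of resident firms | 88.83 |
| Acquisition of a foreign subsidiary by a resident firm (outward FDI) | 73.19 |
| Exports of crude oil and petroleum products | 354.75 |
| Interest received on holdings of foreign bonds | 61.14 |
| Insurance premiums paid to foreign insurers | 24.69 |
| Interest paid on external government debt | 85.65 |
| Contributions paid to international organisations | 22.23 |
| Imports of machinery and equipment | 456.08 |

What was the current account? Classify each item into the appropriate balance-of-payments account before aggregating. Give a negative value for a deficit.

-197.98

Goods: -97.47 - 456.08 + 354.75 = -198.80
Services: 122.74 - 24.69 = 98.05
Primary income: -85.65 - 88.83 + 61.14 = -113.34
Secondary income: -22.23 + 38.34 = 16.11
Current account = (-198.80) + 98.05 + (-113.34) + 16.11 = -197.98
(Excluded from the current account — capital account: acquisition of foreign patents and trademarks (non-produced assets) 15.37, sale of embassy land to a foreign government 14.71, capital transfers received from emigrants 26.54; financial account: increase in resident deposits held at foreign banks 52.27, borrowing by resident firms from foreign banks 174.53, acquisition of a foreign subsidiary by a resident firm (outward FDI) 73.19.)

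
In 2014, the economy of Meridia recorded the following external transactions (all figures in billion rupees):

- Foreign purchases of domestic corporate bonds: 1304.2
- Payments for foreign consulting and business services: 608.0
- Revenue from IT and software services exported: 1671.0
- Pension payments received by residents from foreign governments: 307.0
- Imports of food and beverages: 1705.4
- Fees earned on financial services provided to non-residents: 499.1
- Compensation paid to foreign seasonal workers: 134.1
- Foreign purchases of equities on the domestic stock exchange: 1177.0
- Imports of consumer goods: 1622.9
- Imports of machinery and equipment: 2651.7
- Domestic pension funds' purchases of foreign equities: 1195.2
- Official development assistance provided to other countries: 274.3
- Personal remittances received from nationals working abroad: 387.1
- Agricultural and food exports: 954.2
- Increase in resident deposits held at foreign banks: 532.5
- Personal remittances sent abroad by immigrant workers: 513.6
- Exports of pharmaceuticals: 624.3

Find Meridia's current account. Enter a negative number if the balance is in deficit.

Goods: 624.3 - 2651.7 + 954.2 - 1705.4 - 1622.9 = -4401.5
Services: -608.0 + 499.1 + 1671.0 = 1562.1
Primary income: -134.1
Secondary income: 387.1 + 307.0 - 274.3 - 513.6 = -93.8
Current account = (-4401.5) + 1562.1 + (-134.1) + (-93.8) = -3067.3
(Excluded from the current account — financial account: foreign purchases of domestic corporate bonds 1304.2, foreign purchases of equities on the domestic stock exchange 1177.0, domestic pension funds' purchases of foreign equities 1195.2, increase in resident deposits held at foreign banks 532.5.)

-3067.3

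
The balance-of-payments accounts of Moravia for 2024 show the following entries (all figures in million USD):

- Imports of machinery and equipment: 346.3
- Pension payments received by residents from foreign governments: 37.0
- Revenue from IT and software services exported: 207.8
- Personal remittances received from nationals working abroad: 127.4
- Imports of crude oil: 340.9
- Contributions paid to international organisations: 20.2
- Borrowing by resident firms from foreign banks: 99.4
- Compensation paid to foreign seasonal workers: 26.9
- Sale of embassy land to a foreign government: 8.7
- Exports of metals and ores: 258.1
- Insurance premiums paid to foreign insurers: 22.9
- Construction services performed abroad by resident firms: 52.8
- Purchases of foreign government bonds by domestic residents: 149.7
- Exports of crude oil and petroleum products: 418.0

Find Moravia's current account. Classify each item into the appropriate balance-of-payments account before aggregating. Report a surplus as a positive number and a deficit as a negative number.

Goods: -346.3 + 258.1 - 340.9 + 418.0 = -11.1
Services: 52.8 + 207.8 - 22.9 = 237.7
Primary income: -26.9
Secondary income: 127.4 + 37.0 - 20.2 = 144.2
Current account = (-11.1) + 237.7 + (-26.9) + 144.2 = 343.9
(Excluded from the current account — financial account: borrowing by resident firms from foreign banks 99.4, purchases of foreign government bonds by domestic residents 149.7; capital account: sale of embassy land to a foreign government 8.7.)

343.9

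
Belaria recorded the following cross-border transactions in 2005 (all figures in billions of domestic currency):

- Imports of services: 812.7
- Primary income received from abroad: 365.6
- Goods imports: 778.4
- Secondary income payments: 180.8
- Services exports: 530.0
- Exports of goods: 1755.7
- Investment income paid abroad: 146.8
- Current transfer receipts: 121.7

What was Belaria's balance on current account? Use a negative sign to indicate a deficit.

Goods balance = 1755.7 - 778.4 = 977.3
Services balance = 530.0 - 812.7 = -282.7
Trade balance (goods + services) = 977.3 + (-282.7) = 694.6
Net primary income = 365.6 - 146.8 = 218.8
Net secondary income = 121.7 - 180.8 = -59.1
Current account = 694.6 + 218.8 + (-59.1) = 854.3

854.3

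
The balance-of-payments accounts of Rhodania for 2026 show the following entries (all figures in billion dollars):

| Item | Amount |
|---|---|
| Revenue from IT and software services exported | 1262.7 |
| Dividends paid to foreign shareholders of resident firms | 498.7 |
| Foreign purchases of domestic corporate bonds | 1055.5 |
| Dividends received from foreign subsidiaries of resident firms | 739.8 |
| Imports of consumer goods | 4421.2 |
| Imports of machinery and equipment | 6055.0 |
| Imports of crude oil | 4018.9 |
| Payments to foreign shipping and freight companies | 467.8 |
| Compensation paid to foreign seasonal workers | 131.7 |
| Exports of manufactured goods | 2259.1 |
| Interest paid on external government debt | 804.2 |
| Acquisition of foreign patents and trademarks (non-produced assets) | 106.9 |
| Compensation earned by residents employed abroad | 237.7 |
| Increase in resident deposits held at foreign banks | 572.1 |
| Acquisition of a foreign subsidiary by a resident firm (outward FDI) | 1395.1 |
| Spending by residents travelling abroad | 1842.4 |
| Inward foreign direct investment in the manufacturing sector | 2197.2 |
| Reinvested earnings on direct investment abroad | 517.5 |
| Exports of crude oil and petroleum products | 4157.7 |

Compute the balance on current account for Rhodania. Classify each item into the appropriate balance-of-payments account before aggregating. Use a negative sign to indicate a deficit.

-9065.4

Goods: -4018.9 - 4421.2 + 2259.1 - 6055.0 + 4157.7 = -8078.3
Services: 1262.7 - 467.8 - 1842.4 = -1047.5
Primary income: 739.8 + 237.7 - 498.7 + 517.5 - 131.7 - 804.2 = 60.4
Current account = (-8078.3) + (-1047.5) + 60.4 = -9065.4
(Excluded from the current account — financial account: foreign purchases of domestic corporate bonds 1055.5, increase in resident deposits held at foreign banks 572.1, acquisition of a foreign subsidiary by a resident firm (outward FDI) 1395.1, inward foreign direct investment in the manufacturing sector 2197.2; capital account: acquisition of foreign patents and trademarks (non-produced assets) 106.9.)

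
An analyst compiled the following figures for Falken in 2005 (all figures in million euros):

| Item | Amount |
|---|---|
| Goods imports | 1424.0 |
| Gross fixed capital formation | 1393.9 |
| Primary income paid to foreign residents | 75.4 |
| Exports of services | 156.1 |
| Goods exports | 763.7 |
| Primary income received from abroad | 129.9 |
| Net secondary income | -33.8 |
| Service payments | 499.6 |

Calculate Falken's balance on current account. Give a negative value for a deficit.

Goods balance = 763.7 - 1424.0 = -660.3
Services balance = 156.1 - 499.6 = -343.5
Trade balance (goods + services) = -660.3 + (-343.5) = -1003.8
Net primary income = 129.9 - 75.4 = 54.5
Net secondary income = -33.8
Current account = -1003.8 + 54.5 + (-33.8) = -983.1

-983.1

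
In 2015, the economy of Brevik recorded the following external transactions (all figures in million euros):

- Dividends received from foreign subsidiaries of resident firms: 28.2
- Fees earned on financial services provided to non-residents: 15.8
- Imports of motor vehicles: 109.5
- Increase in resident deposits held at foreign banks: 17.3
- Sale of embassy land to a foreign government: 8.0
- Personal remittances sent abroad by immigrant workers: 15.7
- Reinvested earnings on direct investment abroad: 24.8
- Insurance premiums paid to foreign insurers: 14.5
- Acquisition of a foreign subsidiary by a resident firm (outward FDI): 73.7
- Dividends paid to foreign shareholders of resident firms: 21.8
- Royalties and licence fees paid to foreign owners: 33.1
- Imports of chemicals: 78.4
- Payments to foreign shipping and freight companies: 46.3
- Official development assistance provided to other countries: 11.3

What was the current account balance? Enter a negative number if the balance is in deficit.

Goods: -78.4 - 109.5 = -187.9
Services: -33.1 + 15.8 - 14.5 - 46.3 = -78.1
Primary income: 24.8 + 28.2 - 21.8 = 31.2
Secondary income: -11.3 - 15.7 = -27.0
Current account = (-187.9) + (-78.1) + 31.2 + (-27.0) = -261.8
(Excluded from the current account — financial account: increase in resident deposits held at foreign banks 17.3, acquisition of a foreign subsidiary by a resident firm (outward FDI) 73.7; capital account: sale of embassy land to a foreign government 8.0.)

-261.8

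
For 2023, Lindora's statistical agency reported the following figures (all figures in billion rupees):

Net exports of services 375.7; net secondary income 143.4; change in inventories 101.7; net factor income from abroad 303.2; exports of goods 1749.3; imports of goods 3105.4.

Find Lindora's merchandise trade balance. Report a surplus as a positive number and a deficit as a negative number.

-1356.1

Goods balance = 1749.3 - 3105.4 = -1356.1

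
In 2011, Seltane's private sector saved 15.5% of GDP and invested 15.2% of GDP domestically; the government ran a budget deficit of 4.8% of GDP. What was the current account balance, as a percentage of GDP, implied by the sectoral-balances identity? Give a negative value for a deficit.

-4.5

By the sectoral-balances identity, CA = (S_private - I) + (T - G).
Private balance = 15.5 - 15.2 = 0.3
Government balance (T - G) = -4.8
CA = 0.3 + (-4.8) = -4.5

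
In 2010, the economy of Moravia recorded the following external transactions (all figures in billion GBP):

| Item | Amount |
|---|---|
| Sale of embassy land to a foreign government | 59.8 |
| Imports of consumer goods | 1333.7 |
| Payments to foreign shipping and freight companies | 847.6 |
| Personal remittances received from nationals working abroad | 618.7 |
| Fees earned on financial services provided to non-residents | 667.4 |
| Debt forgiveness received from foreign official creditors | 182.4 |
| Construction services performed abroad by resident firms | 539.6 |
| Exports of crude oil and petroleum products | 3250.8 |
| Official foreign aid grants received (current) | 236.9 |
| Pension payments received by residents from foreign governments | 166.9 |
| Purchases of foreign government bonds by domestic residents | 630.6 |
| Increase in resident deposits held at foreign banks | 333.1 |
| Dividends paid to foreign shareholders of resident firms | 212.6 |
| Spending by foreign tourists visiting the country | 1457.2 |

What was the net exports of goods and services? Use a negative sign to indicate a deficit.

Goods: 3250.8 - 1333.7 = 1917.1
Services: 667.4 - 847.6 + 1457.2 + 539.6 = 1816.6
Trade balance = 1917.1 + 1816.6 = 3733.7
(Excluded from the trade balance — capital account: sale of embassy land to a foreign government 59.8, debt forgiveness received from foreign official creditors 182.4; secondary income: personal remittances received from nationals working abroad 618.7, official foreign aid grants received (current) 236.9, pension payments received by residents from foreign governments 166.9; financial account: purchases of foreign government bonds by domestic residents 630.6, increase in resident deposits held at foreign banks 333.1; primary income: dividends paid to foreign shareholders of resident firms 212.6.)

3733.7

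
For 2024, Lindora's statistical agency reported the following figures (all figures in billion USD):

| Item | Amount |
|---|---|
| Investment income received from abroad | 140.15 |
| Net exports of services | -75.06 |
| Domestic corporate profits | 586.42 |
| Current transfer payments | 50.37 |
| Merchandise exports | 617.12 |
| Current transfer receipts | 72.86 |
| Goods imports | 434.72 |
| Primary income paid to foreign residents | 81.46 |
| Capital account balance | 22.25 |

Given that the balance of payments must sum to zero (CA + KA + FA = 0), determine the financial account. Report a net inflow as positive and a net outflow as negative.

Goods balance = 617.12 - 434.72 = 182.40
Services balance = -75.06
Trade balance (goods + services) = 182.40 + (-75.06) = 107.34
Net primary income = 140.15 - 81.46 = 58.69
Net secondary income = 72.86 - 50.37 = 22.49
Current account = 107.34 + 58.69 + 22.49 = 188.52
Financial account = -(188.52 + 22.25) = -210.77

-210.77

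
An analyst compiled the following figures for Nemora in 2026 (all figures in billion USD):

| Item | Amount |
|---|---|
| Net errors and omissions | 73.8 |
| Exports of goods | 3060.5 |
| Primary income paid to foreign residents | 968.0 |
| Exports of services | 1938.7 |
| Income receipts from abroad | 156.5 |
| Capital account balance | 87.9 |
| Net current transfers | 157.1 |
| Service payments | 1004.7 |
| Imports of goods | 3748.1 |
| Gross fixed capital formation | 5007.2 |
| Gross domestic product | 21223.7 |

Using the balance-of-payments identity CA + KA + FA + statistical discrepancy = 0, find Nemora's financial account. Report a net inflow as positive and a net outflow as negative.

246.3

Goods balance = 3060.5 - 3748.1 = -687.6
Services balance = 1938.7 - 1004.7 = 934.0
Trade balance (goods + services) = -687.6 + 934.0 = 246.4
Net primary income = 156.5 - 968.0 = -811.5
Net secondary income = 157.1
Current account = 246.4 + (-811.5) + 157.1 = -408.0
Financial account = -(-408.0 + 87.9 + 73.8) = 246.3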